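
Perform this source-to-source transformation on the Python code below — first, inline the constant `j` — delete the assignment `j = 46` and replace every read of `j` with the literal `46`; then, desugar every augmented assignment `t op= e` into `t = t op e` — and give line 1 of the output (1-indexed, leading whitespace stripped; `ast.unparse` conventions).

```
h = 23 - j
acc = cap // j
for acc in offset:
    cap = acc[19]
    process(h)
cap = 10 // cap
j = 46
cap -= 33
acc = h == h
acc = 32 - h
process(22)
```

Transformed code:
h = 23 - 46
acc = cap // 46
for acc in offset:
    cap = acc[19]
    process(h)
cap = 10 // cap
cap = cap - 33
acc = h == h
acc = 32 - h
process(22)

h = 23 - 46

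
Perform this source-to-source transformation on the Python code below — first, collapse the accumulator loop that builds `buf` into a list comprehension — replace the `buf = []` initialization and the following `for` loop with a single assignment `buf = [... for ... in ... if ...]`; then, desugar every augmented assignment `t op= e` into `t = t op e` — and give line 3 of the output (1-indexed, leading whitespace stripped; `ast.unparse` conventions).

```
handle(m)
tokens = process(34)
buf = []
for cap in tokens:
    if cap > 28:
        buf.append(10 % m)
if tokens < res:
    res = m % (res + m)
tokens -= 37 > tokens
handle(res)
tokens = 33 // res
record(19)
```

Transformed code:
handle(m)
tokens = process(34)
buf = [10 % m for cap in tokens if cap > 28]
if tokens < res:
    res = m % (res + m)
tokens = tokens - (37 > tokens)
handle(res)
tokens = 33 // res
record(19)

buf = [10 % m for cap in tokens if cap > 28]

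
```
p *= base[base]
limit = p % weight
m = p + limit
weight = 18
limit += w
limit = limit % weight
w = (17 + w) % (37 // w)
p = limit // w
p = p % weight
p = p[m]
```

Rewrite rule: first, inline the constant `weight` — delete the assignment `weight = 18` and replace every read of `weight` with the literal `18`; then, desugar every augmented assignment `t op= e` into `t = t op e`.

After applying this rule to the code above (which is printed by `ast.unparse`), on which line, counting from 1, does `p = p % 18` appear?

Transformed code:
p = p * base[base]
limit = p % 18
m = p + limit
limit = limit + w
limit = limit % 18
w = (17 + w) % (37 // w)
p = limit // w
p = p % 18
p = p[m]

8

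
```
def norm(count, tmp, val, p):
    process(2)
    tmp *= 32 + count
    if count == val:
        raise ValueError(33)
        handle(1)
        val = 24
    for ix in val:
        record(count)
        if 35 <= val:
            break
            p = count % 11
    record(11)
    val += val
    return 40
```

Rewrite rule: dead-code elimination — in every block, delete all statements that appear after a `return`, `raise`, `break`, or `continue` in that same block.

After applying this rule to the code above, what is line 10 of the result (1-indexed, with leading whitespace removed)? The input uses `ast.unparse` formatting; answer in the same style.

record(11)

Transformed code:
def norm(count, tmp, val, p):
    process(2)
    tmp *= 32 + count
    if count == val:
        raise ValueError(33)
    for ix in val:
        record(count)
        if 35 <= val:
            break
    record(11)
    val += val
    return 40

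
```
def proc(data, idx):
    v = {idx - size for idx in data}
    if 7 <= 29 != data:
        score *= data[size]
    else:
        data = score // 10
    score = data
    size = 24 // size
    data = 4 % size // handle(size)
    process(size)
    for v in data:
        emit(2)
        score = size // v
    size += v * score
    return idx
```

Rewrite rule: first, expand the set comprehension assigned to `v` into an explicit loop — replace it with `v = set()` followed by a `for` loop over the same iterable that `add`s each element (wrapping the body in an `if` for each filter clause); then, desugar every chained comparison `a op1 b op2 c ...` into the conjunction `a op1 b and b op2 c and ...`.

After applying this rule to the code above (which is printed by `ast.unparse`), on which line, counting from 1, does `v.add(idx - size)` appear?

Transformed code:
def proc(data, idx):
    v = set()
    for idx in data:
        v.add(idx - size)
    if 7 <= 29 and 29 != data:
        score *= data[size]
    else:
        data = score // 10
    score = data
    size = 24 // size
    data = 4 % size // handle(size)
    process(size)
    for v in data:
        emit(2)
        score = size // v
    size += v * score
    return idx

4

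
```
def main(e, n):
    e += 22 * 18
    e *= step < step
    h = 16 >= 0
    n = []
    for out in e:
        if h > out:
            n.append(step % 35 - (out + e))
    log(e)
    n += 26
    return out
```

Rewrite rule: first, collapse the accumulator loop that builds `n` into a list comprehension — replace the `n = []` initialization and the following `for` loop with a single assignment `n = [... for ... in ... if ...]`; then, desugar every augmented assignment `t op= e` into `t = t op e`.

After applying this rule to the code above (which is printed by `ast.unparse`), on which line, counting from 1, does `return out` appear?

8

Transformed code:
def main(e, n):
    e = e + 22 * 18
    e = e * (step < step)
    h = 16 >= 0
    n = [step % 35 - (out + e) for out in e if h > out]
    log(e)
    n = n + 26
    return out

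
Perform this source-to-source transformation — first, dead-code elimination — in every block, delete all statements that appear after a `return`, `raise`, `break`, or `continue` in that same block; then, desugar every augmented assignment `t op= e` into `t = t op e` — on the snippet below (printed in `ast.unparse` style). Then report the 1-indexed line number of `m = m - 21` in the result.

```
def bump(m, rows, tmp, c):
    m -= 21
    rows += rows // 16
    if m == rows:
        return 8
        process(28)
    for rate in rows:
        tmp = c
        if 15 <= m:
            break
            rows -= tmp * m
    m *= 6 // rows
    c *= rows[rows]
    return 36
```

Transformed code:
def bump(m, rows, tmp, c):
    m = m - 21
    rows = rows + rows // 16
    if m == rows:
        return 8
    for rate in rows:
        tmp = c
        if 15 <= m:
            break
    m = m * (6 // rows)
    c = c * rows[rows]
    return 36

2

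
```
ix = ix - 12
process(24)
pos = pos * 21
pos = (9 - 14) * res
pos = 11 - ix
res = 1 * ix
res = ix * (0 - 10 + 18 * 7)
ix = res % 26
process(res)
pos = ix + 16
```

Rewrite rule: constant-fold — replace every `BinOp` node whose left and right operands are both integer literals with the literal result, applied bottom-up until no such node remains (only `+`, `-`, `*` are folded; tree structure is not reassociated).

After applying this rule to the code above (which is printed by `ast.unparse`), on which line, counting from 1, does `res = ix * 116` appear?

7

Transformed code:
ix = ix - 12
process(24)
pos = pos * 21
pos = -5 * res
pos = 11 - ix
res = 1 * ix
res = ix * 116
ix = res % 26
process(res)
pos = ix + 16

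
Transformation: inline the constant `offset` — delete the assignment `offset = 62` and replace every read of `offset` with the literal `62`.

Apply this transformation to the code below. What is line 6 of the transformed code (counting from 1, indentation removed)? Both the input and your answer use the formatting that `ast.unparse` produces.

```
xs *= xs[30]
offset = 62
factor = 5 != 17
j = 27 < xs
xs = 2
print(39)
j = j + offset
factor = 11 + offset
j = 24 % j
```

j = j + 62

Transformed code:
xs *= xs[30]
factor = 5 != 17
j = 27 < xs
xs = 2
print(39)
j = j + 62
factor = 11 + 62
j = 24 % j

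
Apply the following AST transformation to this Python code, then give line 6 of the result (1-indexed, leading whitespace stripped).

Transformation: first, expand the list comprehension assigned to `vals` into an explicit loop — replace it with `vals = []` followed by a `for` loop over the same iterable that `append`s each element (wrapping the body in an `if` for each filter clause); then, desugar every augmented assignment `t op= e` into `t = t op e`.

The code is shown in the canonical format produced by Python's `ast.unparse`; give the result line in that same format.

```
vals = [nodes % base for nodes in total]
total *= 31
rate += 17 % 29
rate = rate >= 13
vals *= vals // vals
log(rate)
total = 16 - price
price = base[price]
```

rate = rate >= 13

Transformed code:
vals = []
for nodes in total:
    vals.append(nodes % base)
total = total * 31
rate = rate + 17 % 29
rate = rate >= 13
vals = vals * (vals // vals)
log(rate)
total = 16 - price
price = base[price]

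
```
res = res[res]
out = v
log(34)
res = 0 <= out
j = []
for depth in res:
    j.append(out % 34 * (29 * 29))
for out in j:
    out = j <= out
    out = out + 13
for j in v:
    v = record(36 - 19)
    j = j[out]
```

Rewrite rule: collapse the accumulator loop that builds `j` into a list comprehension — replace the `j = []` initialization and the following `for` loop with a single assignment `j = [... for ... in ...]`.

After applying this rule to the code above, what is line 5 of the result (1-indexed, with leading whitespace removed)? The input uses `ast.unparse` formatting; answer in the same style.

Transformed code:
res = res[res]
out = v
log(34)
res = 0 <= out
j = [out % 34 * (29 * 29) for depth in res]
for out in j:
    out = j <= out
    out = out + 13
for j in v:
    v = record(36 - 19)
    j = j[out]

j = [out % 34 * (29 * 29) for depth in res]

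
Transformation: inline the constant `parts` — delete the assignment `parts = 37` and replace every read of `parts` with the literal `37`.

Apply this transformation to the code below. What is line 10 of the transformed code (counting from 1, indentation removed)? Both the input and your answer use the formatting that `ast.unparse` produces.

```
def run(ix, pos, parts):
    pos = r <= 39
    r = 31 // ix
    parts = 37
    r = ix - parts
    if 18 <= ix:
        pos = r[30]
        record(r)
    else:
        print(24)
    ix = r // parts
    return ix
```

Transformed code:
def run(ix, pos, parts):
    pos = r <= 39
    r = 31 // ix
    r = ix - 37
    if 18 <= ix:
        pos = r[30]
        record(r)
    else:
        print(24)
    ix = r // 37
    return ix

ix = r // 37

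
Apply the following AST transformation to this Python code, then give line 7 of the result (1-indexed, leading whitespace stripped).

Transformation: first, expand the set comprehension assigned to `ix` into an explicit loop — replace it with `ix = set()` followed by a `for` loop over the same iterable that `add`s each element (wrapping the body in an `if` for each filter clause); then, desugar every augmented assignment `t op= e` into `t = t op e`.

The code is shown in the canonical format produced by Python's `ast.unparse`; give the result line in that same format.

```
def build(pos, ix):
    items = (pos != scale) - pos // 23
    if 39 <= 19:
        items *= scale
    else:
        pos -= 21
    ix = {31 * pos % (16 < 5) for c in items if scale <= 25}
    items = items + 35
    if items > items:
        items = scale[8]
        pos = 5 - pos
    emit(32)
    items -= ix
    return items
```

ix = set()

Transformed code:
def build(pos, ix):
    items = (pos != scale) - pos // 23
    if 39 <= 19:
        items = items * scale
    else:
        pos = pos - 21
    ix = set()
    for c in items:
        if scale <= 25:
            ix.add(31 * pos % (16 < 5))
    items = items + 35
    if items > items:
        items = scale[8]
        pos = 5 - pos
    emit(32)
    items = items - ix
    return items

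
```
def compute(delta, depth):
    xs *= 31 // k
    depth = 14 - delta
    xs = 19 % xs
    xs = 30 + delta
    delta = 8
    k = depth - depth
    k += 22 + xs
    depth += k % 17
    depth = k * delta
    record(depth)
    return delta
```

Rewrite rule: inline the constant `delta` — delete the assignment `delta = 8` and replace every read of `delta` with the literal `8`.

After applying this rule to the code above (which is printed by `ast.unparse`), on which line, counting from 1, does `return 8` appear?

Transformed code:
def compute(delta, depth):
    xs *= 31 // k
    depth = 14 - 8
    xs = 19 % xs
    xs = 30 + 8
    k = depth - depth
    k += 22 + xs
    depth += k % 17
    depth = k * 8
    record(depth)
    return 8

11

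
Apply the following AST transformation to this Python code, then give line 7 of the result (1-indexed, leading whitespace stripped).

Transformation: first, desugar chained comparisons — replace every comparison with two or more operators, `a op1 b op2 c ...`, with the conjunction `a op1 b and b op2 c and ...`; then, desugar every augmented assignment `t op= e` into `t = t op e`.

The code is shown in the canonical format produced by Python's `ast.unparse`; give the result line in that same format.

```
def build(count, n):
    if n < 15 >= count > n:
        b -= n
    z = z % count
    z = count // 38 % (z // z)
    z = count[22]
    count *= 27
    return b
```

Transformed code:
def build(count, n):
    if n < 15 and 15 >= count and (count > n):
        b = b - n
    z = z % count
    z = count // 38 % (z // z)
    z = count[22]
    count = count * 27
    return b

count = count * 27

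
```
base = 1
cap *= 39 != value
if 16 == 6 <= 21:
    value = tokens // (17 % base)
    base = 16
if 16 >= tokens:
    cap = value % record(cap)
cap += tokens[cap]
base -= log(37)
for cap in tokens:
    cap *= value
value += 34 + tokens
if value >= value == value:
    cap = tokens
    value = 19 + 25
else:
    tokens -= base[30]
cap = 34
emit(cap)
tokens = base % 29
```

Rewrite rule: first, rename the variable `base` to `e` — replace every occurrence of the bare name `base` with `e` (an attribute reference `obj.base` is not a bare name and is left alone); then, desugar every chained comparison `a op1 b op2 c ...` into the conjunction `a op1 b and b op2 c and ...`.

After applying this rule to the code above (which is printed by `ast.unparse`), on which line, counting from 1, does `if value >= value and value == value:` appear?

13

Transformed code:
e = 1
cap *= 39 != value
if 16 == 6 and 6 <= 21:
    value = tokens // (17 % e)
    e = 16
if 16 >= tokens:
    cap = value % record(cap)
cap += tokens[cap]
e -= log(37)
for cap in tokens:
    cap *= value
value += 34 + tokens
if value >= value and value == value:
    cap = tokens
    value = 19 + 25
else:
    tokens -= e[30]
cap = 34
emit(cap)
tokens = e % 29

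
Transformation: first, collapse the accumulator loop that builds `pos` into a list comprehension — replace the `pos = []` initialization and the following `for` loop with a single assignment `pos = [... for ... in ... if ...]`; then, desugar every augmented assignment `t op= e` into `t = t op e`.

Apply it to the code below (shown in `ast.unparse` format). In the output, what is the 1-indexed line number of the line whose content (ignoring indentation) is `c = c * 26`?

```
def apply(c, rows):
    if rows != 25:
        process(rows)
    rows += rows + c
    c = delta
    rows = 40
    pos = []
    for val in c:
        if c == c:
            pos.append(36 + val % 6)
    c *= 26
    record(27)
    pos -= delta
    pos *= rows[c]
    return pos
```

8

Transformed code:
def apply(c, rows):
    if rows != 25:
        process(rows)
    rows = rows + (rows + c)
    c = delta
    rows = 40
    pos = [36 + val % 6 for val in c if c == c]
    c = c * 26
    record(27)
    pos = pos - delta
    pos = pos * rows[c]
    return pos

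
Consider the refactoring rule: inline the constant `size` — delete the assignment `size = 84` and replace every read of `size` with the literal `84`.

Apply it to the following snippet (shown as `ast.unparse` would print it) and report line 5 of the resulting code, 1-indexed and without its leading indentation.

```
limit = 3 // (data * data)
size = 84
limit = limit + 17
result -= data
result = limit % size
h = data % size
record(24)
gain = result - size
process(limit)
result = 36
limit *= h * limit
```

h = data % 84

Transformed code:
limit = 3 // (data * data)
limit = limit + 17
result -= data
result = limit % 84
h = data % 84
record(24)
gain = result - 84
process(limit)
result = 36
limit *= h * limit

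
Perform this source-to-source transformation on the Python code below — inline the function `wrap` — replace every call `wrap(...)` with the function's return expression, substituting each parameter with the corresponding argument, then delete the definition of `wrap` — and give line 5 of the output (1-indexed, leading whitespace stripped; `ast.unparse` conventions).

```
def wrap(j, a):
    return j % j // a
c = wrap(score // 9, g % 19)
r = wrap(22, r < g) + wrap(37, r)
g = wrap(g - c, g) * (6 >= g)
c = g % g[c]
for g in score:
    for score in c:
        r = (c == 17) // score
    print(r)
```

Transformed code:
c = score // 9 % (score // 9) // (g % 19)
r = 22 % 22 // (r < g) + 37 % 37 // r
g = (g - c) % (g - c) // g * (6 >= g)
c = g % g[c]
for g in score:
    for score in c:
        r = (c == 17) // score
    print(r)

for g in score:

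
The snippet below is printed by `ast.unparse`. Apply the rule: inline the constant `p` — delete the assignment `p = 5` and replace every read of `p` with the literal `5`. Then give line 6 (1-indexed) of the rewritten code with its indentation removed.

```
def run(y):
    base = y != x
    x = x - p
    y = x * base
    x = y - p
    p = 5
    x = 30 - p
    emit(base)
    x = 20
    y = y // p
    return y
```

x = 30 - 5

Transformed code:
def run(y):
    base = y != x
    x = x - 5
    y = x * base
    x = y - 5
    x = 30 - 5
    emit(base)
    x = 20
    y = y // 5
    return y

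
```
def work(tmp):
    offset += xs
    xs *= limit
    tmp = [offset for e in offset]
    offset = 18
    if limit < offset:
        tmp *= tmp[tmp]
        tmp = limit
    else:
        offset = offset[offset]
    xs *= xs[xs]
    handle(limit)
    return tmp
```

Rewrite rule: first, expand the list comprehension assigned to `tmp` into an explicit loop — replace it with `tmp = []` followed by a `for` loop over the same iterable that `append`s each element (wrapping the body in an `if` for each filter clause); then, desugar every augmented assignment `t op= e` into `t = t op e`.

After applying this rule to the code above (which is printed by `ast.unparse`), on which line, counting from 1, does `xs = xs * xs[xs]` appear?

13

Transformed code:
def work(tmp):
    offset = offset + xs
    xs = xs * limit
    tmp = []
    for e in offset:
        tmp.append(offset)
    offset = 18
    if limit < offset:
        tmp = tmp * tmp[tmp]
        tmp = limit
    else:
        offset = offset[offset]
    xs = xs * xs[xs]
    handle(limit)
    return tmp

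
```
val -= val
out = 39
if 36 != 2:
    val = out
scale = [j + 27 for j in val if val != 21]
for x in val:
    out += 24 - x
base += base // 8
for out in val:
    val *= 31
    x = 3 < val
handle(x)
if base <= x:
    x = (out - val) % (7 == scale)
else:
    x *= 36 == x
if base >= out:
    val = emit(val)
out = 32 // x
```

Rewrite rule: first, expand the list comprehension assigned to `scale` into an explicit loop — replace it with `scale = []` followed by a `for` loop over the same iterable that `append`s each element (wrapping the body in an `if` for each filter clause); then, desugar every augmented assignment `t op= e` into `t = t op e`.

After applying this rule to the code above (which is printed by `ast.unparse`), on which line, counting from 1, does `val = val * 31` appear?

Transformed code:
val = val - val
out = 39
if 36 != 2:
    val = out
scale = []
for j in val:
    if val != 21:
        scale.append(j + 27)
for x in val:
    out = out + (24 - x)
base = base + base // 8
for out in val:
    val = val * 31
    x = 3 < val
handle(x)
if base <= x:
    x = (out - val) % (7 == scale)
else:
    x = x * (36 == x)
if base >= out:
    val = emit(val)
out = 32 // x

13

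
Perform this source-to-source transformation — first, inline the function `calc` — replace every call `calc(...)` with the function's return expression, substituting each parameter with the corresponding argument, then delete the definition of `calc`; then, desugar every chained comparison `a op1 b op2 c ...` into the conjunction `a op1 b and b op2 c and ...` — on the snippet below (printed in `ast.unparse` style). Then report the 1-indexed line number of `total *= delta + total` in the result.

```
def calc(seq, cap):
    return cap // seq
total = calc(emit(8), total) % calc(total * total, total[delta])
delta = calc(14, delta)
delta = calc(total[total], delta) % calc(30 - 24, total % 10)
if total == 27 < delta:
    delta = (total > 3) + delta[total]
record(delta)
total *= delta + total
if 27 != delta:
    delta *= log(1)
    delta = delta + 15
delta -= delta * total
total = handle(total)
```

7

Transformed code:
total = total // emit(8) % (total[delta] // (total * total))
delta = delta // 14
delta = delta // total[total] % (total % 10 // (30 - 24))
if total == 27 and 27 < delta:
    delta = (total > 3) + delta[total]
record(delta)
total *= delta + total
if 27 != delta:
    delta *= log(1)
    delta = delta + 15
delta -= delta * total
total = handle(total)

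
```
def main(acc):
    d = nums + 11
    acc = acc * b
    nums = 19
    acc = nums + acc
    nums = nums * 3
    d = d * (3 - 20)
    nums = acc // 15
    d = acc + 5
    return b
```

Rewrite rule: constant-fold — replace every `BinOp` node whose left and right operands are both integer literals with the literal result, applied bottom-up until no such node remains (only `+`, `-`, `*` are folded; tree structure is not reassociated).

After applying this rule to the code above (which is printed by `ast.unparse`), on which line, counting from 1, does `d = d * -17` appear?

7

Transformed code:
def main(acc):
    d = nums + 11
    acc = acc * b
    nums = 19
    acc = nums + acc
    nums = nums * 3
    d = d * -17
    nums = acc // 15
    d = acc + 5
    return b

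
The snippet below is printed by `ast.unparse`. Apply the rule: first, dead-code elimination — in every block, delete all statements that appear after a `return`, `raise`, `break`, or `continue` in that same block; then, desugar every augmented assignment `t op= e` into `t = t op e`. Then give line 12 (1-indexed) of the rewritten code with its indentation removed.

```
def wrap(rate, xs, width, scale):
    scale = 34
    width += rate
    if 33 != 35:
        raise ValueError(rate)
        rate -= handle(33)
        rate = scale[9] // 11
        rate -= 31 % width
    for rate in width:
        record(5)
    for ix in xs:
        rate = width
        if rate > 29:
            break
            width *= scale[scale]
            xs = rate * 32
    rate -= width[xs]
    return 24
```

rate = rate - width[xs]

Transformed code:
def wrap(rate, xs, width, scale):
    scale = 34
    width = width + rate
    if 33 != 35:
        raise ValueError(rate)
    for rate in width:
        record(5)
    for ix in xs:
        rate = width
        if rate > 29:
            break
    rate = rate - width[xs]
    return 24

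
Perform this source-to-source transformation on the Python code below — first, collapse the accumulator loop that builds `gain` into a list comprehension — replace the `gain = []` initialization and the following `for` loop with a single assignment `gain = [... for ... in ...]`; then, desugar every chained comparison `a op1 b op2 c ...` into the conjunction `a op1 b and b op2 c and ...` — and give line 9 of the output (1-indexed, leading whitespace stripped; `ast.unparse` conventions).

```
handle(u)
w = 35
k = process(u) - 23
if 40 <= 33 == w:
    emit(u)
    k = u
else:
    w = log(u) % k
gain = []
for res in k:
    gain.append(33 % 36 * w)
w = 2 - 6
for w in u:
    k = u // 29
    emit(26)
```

gain = [33 % 36 * w for res in k]

Transformed code:
handle(u)
w = 35
k = process(u) - 23
if 40 <= 33 and 33 == w:
    emit(u)
    k = u
else:
    w = log(u) % k
gain = [33 % 36 * w for res in k]
w = 2 - 6
for w in u:
    k = u // 29
    emit(26)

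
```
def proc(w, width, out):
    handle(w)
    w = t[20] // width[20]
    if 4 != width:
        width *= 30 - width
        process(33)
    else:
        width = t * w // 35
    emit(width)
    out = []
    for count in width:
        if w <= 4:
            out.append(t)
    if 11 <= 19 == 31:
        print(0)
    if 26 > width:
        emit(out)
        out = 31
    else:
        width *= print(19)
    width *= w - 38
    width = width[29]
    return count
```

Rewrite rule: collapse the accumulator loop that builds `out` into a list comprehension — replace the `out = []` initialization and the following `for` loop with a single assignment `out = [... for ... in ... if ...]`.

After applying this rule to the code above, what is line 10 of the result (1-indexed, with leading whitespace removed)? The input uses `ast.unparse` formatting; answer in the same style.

out = [t for count in width if w <= 4]

Transformed code:
def proc(w, width, out):
    handle(w)
    w = t[20] // width[20]
    if 4 != width:
        width *= 30 - width
        process(33)
    else:
        width = t * w // 35
    emit(width)
    out = [t for count in width if w <= 4]
    if 11 <= 19 == 31:
        print(0)
    if 26 > width:
        emit(out)
        out = 31
    else:
        width *= print(19)
    width *= w - 38
    width = width[29]
    return count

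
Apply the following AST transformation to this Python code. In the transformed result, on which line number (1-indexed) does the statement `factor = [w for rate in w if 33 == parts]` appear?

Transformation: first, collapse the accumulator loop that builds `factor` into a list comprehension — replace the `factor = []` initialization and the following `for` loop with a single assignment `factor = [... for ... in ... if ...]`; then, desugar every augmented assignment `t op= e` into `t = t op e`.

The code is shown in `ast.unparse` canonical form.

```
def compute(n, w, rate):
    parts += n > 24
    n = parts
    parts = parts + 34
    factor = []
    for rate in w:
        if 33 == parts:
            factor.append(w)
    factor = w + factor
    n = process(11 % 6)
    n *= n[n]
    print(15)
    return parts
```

Transformed code:
def compute(n, w, rate):
    parts = parts + (n > 24)
    n = parts
    parts = parts + 34
    factor = [w for rate in w if 33 == parts]
    factor = w + factor
    n = process(11 % 6)
    n = n * n[n]
    print(15)
    return parts

5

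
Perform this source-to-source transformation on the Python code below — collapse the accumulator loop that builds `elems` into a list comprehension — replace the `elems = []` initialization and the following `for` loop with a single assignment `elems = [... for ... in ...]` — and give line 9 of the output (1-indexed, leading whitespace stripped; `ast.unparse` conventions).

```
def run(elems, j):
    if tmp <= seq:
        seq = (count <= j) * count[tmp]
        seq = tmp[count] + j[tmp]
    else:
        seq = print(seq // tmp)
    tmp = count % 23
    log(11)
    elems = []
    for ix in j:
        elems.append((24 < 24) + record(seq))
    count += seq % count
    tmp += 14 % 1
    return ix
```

Transformed code:
def run(elems, j):
    if tmp <= seq:
        seq = (count <= j) * count[tmp]
        seq = tmp[count] + j[tmp]
    else:
        seq = print(seq // tmp)
    tmp = count % 23
    log(11)
    elems = [(24 < 24) + record(seq) for ix in j]
    count += seq % count
    tmp += 14 % 1
    return ix

elems = [(24 < 24) + record(seq) for ix in j]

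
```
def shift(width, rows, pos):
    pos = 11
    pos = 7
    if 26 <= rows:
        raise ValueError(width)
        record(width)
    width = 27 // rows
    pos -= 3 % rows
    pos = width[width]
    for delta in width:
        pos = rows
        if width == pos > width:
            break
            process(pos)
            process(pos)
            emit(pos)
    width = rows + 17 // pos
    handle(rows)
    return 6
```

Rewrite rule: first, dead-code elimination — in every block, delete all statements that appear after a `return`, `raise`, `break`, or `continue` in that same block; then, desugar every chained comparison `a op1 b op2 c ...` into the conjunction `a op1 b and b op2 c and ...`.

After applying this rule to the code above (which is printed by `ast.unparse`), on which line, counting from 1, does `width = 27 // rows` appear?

6

Transformed code:
def shift(width, rows, pos):
    pos = 11
    pos = 7
    if 26 <= rows:
        raise ValueError(width)
    width = 27 // rows
    pos -= 3 % rows
    pos = width[width]
    for delta in width:
        pos = rows
        if width == pos and pos > width:
            break
    width = rows + 17 // pos
    handle(rows)
    return 6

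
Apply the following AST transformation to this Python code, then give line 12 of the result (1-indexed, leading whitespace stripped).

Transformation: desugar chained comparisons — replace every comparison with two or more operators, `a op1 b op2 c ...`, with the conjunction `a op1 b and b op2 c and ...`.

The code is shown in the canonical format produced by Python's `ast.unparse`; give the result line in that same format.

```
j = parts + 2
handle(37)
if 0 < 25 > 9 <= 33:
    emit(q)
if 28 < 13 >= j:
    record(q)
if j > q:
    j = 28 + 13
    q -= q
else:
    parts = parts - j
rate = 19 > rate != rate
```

rate = 19 > rate and rate != rate

Transformed code:
j = parts + 2
handle(37)
if 0 < 25 and 25 > 9 and (9 <= 33):
    emit(q)
if 28 < 13 and 13 >= j:
    record(q)
if j > q:
    j = 28 + 13
    q -= q
else:
    parts = parts - j
rate = 19 > rate and rate != rate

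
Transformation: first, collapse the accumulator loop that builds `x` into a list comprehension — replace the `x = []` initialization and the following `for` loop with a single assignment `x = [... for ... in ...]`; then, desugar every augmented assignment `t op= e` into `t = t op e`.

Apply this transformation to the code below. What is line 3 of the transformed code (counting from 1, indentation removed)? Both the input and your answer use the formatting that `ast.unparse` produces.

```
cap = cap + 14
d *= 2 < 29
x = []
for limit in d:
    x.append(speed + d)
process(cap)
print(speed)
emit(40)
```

Transformed code:
cap = cap + 14
d = d * (2 < 29)
x = [speed + d for limit in d]
process(cap)
print(speed)
emit(40)

x = [speed + d for limit in d]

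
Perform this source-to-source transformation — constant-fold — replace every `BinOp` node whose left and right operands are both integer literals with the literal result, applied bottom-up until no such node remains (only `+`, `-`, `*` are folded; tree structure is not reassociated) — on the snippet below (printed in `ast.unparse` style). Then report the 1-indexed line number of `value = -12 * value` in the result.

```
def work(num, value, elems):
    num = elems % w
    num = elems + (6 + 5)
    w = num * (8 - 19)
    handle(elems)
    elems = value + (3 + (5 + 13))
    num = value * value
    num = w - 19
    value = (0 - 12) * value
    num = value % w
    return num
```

9

Transformed code:
def work(num, value, elems):
    num = elems % w
    num = elems + 11
    w = num * -11
    handle(elems)
    elems = value + 21
    num = value * value
    num = w - 19
    value = -12 * value
    num = value % w
    return num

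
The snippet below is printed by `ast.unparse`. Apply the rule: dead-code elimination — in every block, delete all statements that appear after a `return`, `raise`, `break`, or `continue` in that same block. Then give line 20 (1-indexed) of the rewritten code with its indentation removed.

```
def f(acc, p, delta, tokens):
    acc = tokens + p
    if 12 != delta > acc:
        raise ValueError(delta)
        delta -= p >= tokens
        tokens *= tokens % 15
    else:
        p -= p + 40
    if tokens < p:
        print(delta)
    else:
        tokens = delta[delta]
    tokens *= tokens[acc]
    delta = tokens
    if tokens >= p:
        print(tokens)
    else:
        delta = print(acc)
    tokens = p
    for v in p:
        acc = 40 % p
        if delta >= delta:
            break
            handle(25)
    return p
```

Transformed code:
def f(acc, p, delta, tokens):
    acc = tokens + p
    if 12 != delta > acc:
        raise ValueError(delta)
    else:
        p -= p + 40
    if tokens < p:
        print(delta)
    else:
        tokens = delta[delta]
    tokens *= tokens[acc]
    delta = tokens
    if tokens >= p:
        print(tokens)
    else:
        delta = print(acc)
    tokens = p
    for v in p:
        acc = 40 % p
        if delta >= delta:
            break
    return p

if delta >= delta:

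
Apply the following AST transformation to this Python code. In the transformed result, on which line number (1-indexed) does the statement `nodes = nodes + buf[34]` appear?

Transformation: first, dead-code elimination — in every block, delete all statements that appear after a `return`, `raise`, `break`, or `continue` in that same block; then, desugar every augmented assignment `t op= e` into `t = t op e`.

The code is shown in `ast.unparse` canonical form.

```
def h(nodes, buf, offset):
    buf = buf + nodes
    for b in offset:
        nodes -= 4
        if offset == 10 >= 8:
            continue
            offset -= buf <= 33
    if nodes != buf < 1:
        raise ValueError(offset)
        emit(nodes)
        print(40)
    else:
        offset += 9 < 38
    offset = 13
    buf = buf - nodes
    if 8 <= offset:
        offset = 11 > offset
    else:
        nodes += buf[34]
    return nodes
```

16

Transformed code:
def h(nodes, buf, offset):
    buf = buf + nodes
    for b in offset:
        nodes = nodes - 4
        if offset == 10 >= 8:
            continue
    if nodes != buf < 1:
        raise ValueError(offset)
    else:
        offset = offset + (9 < 38)
    offset = 13
    buf = buf - nodes
    if 8 <= offset:
        offset = 11 > offset
    else:
        nodes = nodes + buf[34]
    return nodes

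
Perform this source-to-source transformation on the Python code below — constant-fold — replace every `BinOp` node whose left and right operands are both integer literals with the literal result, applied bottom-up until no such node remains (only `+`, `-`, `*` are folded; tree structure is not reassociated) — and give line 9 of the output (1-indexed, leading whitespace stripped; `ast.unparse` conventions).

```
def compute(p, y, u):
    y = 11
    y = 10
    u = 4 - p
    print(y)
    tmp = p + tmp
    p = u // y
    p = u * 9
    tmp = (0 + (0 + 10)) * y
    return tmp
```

Transformed code:
def compute(p, y, u):
    y = 11
    y = 10
    u = 4 - p
    print(y)
    tmp = p + tmp
    p = u // y
    p = u * 9
    tmp = 10 * y
    return tmp

tmp = 10 * y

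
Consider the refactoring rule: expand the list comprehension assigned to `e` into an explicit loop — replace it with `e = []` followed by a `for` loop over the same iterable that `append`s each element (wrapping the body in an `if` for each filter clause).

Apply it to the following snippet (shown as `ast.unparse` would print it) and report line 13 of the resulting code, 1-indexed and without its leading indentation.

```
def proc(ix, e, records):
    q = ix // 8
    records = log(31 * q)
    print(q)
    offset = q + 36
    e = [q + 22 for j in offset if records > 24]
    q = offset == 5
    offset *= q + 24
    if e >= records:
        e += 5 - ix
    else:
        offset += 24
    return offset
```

Transformed code:
def proc(ix, e, records):
    q = ix // 8
    records = log(31 * q)
    print(q)
    offset = q + 36
    e = []
    for j in offset:
        if records > 24:
            e.append(q + 22)
    q = offset == 5
    offset *= q + 24
    if e >= records:
        e += 5 - ix
    else:
        offset += 24
    return offset

e += 5 - ix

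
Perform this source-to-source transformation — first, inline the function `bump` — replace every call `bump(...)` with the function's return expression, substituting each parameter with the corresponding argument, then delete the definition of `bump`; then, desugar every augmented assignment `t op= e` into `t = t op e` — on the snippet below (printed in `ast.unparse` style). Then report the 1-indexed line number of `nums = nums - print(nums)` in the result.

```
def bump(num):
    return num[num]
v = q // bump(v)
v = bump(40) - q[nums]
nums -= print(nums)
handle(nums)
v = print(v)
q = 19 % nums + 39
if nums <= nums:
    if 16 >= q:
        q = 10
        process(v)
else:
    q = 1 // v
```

3

Transformed code:
v = q // v[v]
v = 40[40] - q[nums]
nums = nums - print(nums)
handle(nums)
v = print(v)
q = 19 % nums + 39
if nums <= nums:
    if 16 >= q:
        q = 10
        process(v)
else:
    q = 1 // v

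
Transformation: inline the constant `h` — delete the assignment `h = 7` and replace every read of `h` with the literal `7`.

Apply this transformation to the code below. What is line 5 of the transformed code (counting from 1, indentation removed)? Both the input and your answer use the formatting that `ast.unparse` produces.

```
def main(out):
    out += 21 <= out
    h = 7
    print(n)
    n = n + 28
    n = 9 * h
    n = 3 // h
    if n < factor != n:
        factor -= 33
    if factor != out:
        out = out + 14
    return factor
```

n = 9 * 7

Transformed code:
def main(out):
    out += 21 <= out
    print(n)
    n = n + 28
    n = 9 * 7
    n = 3 // 7
    if n < factor != n:
        factor -= 33
    if factor != out:
        out = out + 14
    return factor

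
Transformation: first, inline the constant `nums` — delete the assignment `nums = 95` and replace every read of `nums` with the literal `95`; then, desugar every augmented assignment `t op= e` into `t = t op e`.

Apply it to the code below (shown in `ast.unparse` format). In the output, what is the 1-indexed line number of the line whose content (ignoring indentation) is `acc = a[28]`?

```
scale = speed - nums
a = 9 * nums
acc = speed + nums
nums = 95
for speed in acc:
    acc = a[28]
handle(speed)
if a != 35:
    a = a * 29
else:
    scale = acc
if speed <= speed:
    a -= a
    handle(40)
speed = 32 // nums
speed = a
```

5

Transformed code:
scale = speed - 95
a = 9 * 95
acc = speed + 95
for speed in acc:
    acc = a[28]
handle(speed)
if a != 35:
    a = a * 29
else:
    scale = acc
if speed <= speed:
    a = a - a
    handle(40)
speed = 32 // 95
speed = a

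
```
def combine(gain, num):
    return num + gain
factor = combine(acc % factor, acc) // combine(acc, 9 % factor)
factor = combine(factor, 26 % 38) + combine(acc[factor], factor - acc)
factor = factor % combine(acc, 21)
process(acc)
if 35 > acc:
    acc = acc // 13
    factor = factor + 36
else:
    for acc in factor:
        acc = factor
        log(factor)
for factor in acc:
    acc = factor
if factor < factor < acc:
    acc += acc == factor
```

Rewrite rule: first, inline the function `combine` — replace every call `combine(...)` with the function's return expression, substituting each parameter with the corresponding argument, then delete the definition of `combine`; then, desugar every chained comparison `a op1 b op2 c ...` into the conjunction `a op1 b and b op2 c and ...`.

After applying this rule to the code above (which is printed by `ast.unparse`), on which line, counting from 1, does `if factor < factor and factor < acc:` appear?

14

Transformed code:
factor = (acc + acc % factor) // (9 % factor + acc)
factor = 26 % 38 + factor + (factor - acc + acc[factor])
factor = factor % (21 + acc)
process(acc)
if 35 > acc:
    acc = acc // 13
    factor = factor + 36
else:
    for acc in factor:
        acc = factor
        log(factor)
for factor in acc:
    acc = factor
if factor < factor and factor < acc:
    acc += acc == factor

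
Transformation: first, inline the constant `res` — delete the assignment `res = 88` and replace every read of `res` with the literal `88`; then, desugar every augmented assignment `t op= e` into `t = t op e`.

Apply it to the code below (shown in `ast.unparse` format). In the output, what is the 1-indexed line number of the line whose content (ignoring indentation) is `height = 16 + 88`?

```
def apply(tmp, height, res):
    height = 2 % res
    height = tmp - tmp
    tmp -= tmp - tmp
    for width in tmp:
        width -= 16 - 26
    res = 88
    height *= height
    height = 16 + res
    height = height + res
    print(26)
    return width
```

8

Transformed code:
def apply(tmp, height, res):
    height = 2 % 88
    height = tmp - tmp
    tmp = tmp - (tmp - tmp)
    for width in tmp:
        width = width - (16 - 26)
    height = height * height
    height = 16 + 88
    height = height + 88
    print(26)
    return width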